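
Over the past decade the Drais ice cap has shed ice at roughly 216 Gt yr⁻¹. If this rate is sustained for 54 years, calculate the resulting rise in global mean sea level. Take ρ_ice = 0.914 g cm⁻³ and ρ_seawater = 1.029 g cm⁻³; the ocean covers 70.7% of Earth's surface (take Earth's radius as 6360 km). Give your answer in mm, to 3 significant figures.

≈ 31.5 mm

Total mass lost = 216 Gt/yr × 54 yr = 1.166×10^4 Gt = 1.166×10^16 kg.
ρ_w = 1.029 g cm⁻³ = 1029 kg m⁻³, so water volume = 1.166×10^16 / 1029 = 1.134×10^13 m³.
Δh = 1.134×10^13 / 3.59×10^14 = 0.0315 m = 31.5 mm.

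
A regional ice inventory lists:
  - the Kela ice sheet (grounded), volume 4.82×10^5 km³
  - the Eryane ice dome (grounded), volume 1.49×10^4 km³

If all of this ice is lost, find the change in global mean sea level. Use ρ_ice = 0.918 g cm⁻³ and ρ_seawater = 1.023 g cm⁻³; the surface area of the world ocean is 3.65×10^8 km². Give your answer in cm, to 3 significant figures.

≈ 122 cm

Kela: 4.82×10^5 km³ × (918/1023) = 4.325×10^5 km³ of water.
Eryane: 1.49×10^4 km³ × (918/1023) = 1.337×10^4 km³ of water.
Total added water ≈ 4.459×10^14 m³ over 3.65×10^14 m² → Δh = 1.22 m = 122 cm.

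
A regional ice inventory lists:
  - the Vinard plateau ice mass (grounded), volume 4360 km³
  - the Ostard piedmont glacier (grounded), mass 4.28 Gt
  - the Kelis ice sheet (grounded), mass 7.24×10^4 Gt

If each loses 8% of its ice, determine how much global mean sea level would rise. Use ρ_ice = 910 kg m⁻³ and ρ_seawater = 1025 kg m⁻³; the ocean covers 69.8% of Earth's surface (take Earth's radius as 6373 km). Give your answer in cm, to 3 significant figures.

≈ 1.67 cm

Vinard: 0.08 × 4360 km³ × (910/1025) = 309.7 km³ of water.
Ostard: 0.08 × 4.28 Gt = 3.424×10^11 kg; dividing by ρ_w = 1025 kg m⁻³ gives 3.340×10^8 m³ of water.
Kelis: 0.08 × 7.24×10^4 Gt = 5.792×10^15 kg; dividing by ρ_w = 1025 kg m⁻³ gives 5.651×10^12 m³ of water.
Total added water ≈ 5.961×10^12 m³ over 3.56×10^14 m² → Δh = 0.0167 m = 1.67 cm.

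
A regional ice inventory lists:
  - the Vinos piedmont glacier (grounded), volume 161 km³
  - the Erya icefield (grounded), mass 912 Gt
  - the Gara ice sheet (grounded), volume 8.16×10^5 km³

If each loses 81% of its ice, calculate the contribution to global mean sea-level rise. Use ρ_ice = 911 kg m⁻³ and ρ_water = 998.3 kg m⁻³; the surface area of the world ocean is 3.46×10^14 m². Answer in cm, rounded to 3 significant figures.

Vinos: 0.81 × 161 km³ × (911/998.3) = 119.0 km³ of water.
Erya: 0.81 × 912 Gt = 7.387×10^14 kg; dividing by ρ_w = 998.3 kg m⁻³ gives 7.400×10^11 m³ of water.
Gara: 0.81 × 8.16×10^5 km³ × (911/998.3) = 6.032×10^5 km³ of water.
Total added water ≈ 6.040×10^14 m³ over 3.46×10^14 m² → Δh = 1.75 m = 175 cm.

≈ 175 cm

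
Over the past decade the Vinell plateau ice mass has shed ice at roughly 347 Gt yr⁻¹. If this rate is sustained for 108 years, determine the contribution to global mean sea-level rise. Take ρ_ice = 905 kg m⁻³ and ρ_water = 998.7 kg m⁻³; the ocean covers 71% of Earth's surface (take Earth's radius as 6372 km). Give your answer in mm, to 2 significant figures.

Total mass lost = 347 Gt/yr × 108 yr = 3.748×10^4 Gt = 3.748×10^16 kg.
ρ_w = 998.7 kg m⁻³, so water volume = 3.748×10^16 / 998.7 = 3.752×10^13 m³.
Δh = 3.752×10^13 / 3.62×10^14 = 0.104 m = 100 mm.

≈ 100 mm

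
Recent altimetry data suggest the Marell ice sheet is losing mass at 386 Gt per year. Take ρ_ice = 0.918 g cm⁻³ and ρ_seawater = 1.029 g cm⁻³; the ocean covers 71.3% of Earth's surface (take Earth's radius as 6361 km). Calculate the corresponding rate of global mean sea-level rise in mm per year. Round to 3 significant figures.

≈ 1.03 mm/yr

ρ_w = 1.029 g cm⁻³ = 1029 kg m⁻³. Annual water volume added = 386 Gt / ρ_w = 3.860×10^14 kg / 1029 kg m⁻³ = 3.751×10^11 m³.
Δh per year = 3.751×10^11 / 3.63×10^14 = 1.03×10^-3 m = 1.03 mm.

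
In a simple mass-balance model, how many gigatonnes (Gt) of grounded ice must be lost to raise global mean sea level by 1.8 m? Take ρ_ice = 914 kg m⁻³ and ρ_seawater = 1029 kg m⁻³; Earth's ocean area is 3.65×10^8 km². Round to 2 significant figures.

≈ 6.8×10^5 Gt

Required water volume = Δh × A = 1.8 m × 3.65×10^14 m² = 6.570×10^14 m³.
ρ_w = 1029 kg m⁻³, so the mass of water = 6.570×10^14 m³ × 1029 kg m⁻³ = 6.761×10^17 kg = 6.8×10^5 Gt (and the same mass of ice, by conservation).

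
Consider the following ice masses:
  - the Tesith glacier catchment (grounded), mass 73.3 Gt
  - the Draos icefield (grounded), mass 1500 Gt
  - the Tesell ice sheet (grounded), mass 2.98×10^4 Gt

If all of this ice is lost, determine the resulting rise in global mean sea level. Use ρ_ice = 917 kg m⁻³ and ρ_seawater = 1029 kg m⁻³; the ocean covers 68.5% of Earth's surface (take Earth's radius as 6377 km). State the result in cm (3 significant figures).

≈ 8.71 cm

Tesith: 73.3 Gt = 7.330×10^13 kg; dividing by ρ_w = 1029 kg m⁻³ gives 7.123×10^10 m³ of water.
Draos: 1500 Gt = 1.500×10^15 kg; dividing by ρ_w = 1029 kg m⁻³ gives 1.458×10^12 m³ of water.
Tesell: 2.98×10^4 Gt = 2.980×10^16 kg; dividing by ρ_w = 1029 kg m⁻³ gives 2.896×10^13 m³ of water.
Total added water ≈ 3.049×10^13 m³ over 3.50×10^14 m² → Δh = 0.0871 m = 8.71 cm.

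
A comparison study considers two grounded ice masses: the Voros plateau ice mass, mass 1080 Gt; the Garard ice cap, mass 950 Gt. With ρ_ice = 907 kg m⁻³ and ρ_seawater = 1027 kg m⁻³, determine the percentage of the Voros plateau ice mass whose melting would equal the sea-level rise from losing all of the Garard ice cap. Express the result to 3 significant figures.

Equal sea-level rise means equal mass of meltwater, i.e. equal mass of ice lost.
Ice mass of Garard: 9.500×10^14 kg; ice mass of Voros: 1.080×10^15 kg.
Fraction required = 9.500×10^14 / 1.080×10^15 = 0.880 → 88.0 %.

≈ 88.0 %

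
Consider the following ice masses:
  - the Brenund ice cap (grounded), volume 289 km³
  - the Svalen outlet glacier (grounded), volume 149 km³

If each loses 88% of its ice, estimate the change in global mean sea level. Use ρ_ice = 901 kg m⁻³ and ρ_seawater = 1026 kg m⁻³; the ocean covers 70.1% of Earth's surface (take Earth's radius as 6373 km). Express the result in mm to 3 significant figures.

≈ 0.946 mm

Brenund: 0.88 × 289 km³ × (901/1026) = 223.3 km³ of water.
Svalen: 0.88 × 149 km³ × (901/1026) = 115.1 km³ of water.
Total added water ≈ 3.385×10^11 m³ over 3.58×10^14 m² → Δh = 9.46×10^-4 m = 0.946 mm.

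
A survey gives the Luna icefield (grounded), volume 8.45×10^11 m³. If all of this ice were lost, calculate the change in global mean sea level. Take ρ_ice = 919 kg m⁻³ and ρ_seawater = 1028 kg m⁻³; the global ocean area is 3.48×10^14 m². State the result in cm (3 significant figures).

≈ 0.217 cm

Luna: 8.45×10^11 m³ × (919/1028) = 7.554×10^11 m³ of water.
Spread over 3.48×10^14 m² of ocean, Δh = 7.554×10^11 / 3.48×10^14 = 2.17×10^-3 m = 0.217 cm.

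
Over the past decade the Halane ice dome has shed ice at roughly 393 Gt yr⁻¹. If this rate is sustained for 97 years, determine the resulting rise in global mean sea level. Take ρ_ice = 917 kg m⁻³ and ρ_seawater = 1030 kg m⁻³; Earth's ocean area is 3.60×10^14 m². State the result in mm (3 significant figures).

Total mass lost = 393 Gt/yr × 97 yr = 3.812×10^4 Gt = 3.812×10^16 kg.
ρ_w = 1030 kg m⁻³, so water volume = 3.812×10^16 / 1030 = 3.701×10^13 m³.
Δh = 3.701×10^13 / 3.60×10^14 = 0.103 m = 103 mm.

≈ 103 mm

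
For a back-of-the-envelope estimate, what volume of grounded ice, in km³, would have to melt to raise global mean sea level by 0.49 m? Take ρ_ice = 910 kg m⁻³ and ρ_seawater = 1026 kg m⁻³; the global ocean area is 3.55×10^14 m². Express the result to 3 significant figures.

≈ 1.96×10^5 km³

Required water volume = Δh × A = 0.49 m × 3.55×10^14 m² = 1.740×10^14 m³ = 1.740×10^5 km³.
Ice volume = water volume × ρ_w/ρ_ice = 1.740×10^5 × 1026/910 = 1.96×10^5 km³.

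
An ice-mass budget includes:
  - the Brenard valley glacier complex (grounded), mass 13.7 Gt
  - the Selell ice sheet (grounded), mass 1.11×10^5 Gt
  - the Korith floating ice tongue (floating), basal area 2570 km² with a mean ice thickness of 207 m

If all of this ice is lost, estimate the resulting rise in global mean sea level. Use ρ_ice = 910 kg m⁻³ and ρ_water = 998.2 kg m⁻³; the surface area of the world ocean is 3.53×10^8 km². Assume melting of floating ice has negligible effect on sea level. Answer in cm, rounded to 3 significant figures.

≈ 31.5 cm

Brenard: 13.7 Gt = 1.370×10^13 kg; dividing by ρ_w = 998.2 kg m⁻³ gives 1.372×10^10 m³ of water.
Selell: 1.11×10^5 Gt = 1.110×10^17 kg; dividing by ρ_w = 998.2 kg m⁻³ gives 1.112×10^14 m³ of water.
The Korith floating ice tongue is floating and already displaces its own weight of water, so its melt adds essentially nothing to sea level.
Total added water ≈ 1.112×10^14 m³ over 3.53×10^14 m² → Δh = 0.315 m = 31.5 cm.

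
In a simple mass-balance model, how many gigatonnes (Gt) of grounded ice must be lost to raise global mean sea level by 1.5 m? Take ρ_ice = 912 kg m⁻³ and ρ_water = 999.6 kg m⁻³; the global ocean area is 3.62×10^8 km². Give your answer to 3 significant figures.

≈ 5.43×10^5 Gt

Required water volume = Δh × A = 1.5 m × 3.62×10^14 m² = 5.430×10^14 m³.
ρ_w = 999.6 kg m⁻³, so the mass of water = 5.430×10^14 m³ × 999.6 kg m⁻³ = 5.428×10^17 kg = 5.43×10^5 Gt (and the same mass of ice, by conservation).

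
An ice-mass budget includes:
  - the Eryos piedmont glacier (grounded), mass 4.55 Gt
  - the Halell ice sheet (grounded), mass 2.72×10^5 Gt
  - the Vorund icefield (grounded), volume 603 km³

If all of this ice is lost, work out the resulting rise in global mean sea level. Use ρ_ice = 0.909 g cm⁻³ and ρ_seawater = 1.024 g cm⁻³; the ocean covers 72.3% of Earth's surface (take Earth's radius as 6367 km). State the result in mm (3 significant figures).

Eryos: 4.55 Gt = 4.550×10^12 kg; dividing by ρ_w = 1.024 g cm⁻³ = 1024 kg m⁻³ gives 4.443×10^9 m³ of water.
Halell: 2.72×10^5 Gt = 2.720×10^17 kg; dividing by ρ_w = 1024 kg m⁻³ gives 2.656×10^14 m³ of water.
Vorund: 603 km³ × (909/1024) = 535.3 km³ of water.
Total added water ≈ 2.662×10^14 m³ over 3.68×10^14 m² → Δh = 0.723 m = 723 mm.

≈ 723 mm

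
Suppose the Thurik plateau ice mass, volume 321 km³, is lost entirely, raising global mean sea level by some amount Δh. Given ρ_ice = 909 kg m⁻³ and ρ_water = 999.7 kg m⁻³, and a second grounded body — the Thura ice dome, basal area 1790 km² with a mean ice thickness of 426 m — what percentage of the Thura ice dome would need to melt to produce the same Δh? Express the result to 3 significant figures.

≈ 42.1 %

Equal sea-level rise means equal mass of meltwater, i.e. equal mass of ice lost.
Ice mass of Thurik: 2.918×10^14 kg; ice mass of Thura: 6.931×10^14 kg.
Fraction required = 2.918×10^14 / 6.931×10^14 = 0.421 → 42.1 %.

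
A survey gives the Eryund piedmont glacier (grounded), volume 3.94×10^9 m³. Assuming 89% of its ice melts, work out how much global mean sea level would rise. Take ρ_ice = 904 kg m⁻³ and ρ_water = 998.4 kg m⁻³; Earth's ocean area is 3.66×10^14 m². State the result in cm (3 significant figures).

Eryund: 0.89 × 3.94×10^9 m³ × (904/998.4) = 3.175×10^9 m³ of water.
Spread over 3.66×10^14 m² of ocean, Δh = 3.175×10^9 / 3.66×10^14 = 8.67×10^-6 m = 8.67×10^-4 cm.

≈ 8.67×10^-4 cm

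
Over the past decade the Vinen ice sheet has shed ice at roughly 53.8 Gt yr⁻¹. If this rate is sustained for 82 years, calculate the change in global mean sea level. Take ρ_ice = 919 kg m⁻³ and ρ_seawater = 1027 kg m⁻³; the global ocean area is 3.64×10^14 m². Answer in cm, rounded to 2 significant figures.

Total mass lost = 53.8 Gt/yr × 82 yr = 4412 Gt = 4.412×10^15 kg.
ρ_w = 1027 kg m⁻³, so water volume = 4.412×10^15 / 1027 = 4.296×10^12 m³.
Δh = 4.296×10^12 / 3.64×10^14 = 0.0118 m = 1.2 cm.

≈ 1.2 cm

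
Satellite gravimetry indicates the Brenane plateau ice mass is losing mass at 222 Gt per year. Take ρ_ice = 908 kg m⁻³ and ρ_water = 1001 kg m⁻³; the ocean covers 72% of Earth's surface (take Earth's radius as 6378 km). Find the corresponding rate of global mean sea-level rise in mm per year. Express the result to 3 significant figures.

≈ 0.603 mm/yr

ρ_w = 1001 kg m⁻³. Annual water volume added = 222 Gt / ρ_w = 2.220×10^14 kg / 1001 kg m⁻³ = 2.218×10^11 m³.
Δh per year = 2.218×10^11 / 3.68×10^14 = 6.03×10^-4 m = 0.603 mm.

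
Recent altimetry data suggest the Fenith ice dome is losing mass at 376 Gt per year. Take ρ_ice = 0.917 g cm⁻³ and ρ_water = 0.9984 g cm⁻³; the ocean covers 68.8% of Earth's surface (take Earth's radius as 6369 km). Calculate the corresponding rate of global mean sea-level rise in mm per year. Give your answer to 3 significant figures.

ρ_w = 0.9984 g cm⁻³ = 998.4 kg m⁻³. Annual water volume added = 376 Gt / ρ_w = 3.760×10^14 kg / 998.4 kg m⁻³ = 3.766×10^11 m³.
Δh per year = 3.766×10^11 / 3.51×10^14 = 1.07×10^-3 m = 1.07 mm.

≈ 1.07 mm/yr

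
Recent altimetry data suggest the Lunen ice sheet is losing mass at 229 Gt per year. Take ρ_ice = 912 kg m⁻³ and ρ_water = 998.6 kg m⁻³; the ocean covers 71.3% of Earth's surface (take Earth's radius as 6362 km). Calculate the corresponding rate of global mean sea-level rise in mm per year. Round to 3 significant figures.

≈ 0.632 mm/yr

ρ_w = 998.6 kg m⁻³. Annual water volume added = 229 Gt / ρ_w = 2.290×10^14 kg / 998.6 kg m⁻³ = 2.293×10^11 m³.
Δh per year = 2.293×10^11 / 3.63×10^14 = 6.32×10^-4 m = 0.632 mm.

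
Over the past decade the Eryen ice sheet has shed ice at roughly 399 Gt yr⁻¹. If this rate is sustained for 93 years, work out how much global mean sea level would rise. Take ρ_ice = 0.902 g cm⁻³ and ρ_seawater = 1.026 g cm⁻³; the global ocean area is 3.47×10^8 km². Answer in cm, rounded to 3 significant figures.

Total mass lost = 399 Gt/yr × 93 yr = 3.711×10^4 Gt = 3.711×10^16 kg.
ρ_w = 1.026 g cm⁻³ = 1026 kg m⁻³, so water volume = 3.711×10^16 / 1026 = 3.617×10^13 m³.
Δh = 3.617×10^13 / 3.47×10^14 = 0.104 m = 10.4 cm.

≈ 10.4 cm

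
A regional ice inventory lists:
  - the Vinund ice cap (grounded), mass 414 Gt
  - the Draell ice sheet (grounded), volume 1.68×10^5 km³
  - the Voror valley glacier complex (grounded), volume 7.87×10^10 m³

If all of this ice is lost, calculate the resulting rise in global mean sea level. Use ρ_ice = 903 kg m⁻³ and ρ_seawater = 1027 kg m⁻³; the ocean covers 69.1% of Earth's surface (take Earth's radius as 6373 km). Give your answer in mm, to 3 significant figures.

≈ 420 mm

Vinund: 414 Gt = 4.140×10^14 kg; dividing by ρ_w = 1027 kg m⁻³ gives 4.031×10^11 m³ of water.
Draell: 1.68×10^5 km³ × (903/1027) = 1.477×10^5 km³ of water.
Voror: 7.87×10^10 m³ × (903/1027) = 6.920×10^10 m³ of water.
Total added water ≈ 1.482×10^14 m³ over 3.53×10^14 m² → Δh = 0.420 m = 420 mm.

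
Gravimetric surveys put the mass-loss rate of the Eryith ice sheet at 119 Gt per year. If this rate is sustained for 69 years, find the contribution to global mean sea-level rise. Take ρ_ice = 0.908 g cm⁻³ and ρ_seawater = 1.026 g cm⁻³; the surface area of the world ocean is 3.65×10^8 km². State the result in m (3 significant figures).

Total mass lost = 119 Gt/yr × 69 yr = 8211 Gt = 8.211×10^15 kg.
ρ_w = 1.026 g cm⁻³ = 1026 kg m⁻³, so water volume = 8.211×10^15 / 1026 = 8.003×10^12 m³.
Δh = 8.003×10^12 / 3.65×10^14 = 0.0219 m.

≈ 0.0219 m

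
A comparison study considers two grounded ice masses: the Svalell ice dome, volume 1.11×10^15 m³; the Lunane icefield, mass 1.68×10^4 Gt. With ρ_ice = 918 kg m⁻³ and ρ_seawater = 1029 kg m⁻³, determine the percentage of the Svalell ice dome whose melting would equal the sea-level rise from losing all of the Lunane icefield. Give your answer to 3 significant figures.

≈ 1.65 %

Equal sea-level rise means equal mass of meltwater, i.e. equal mass of ice lost.
Ice mass of Lunane: 1.680×10^16 kg; ice mass of Svalell: 1.019×10^18 kg.
Fraction required = 1.680×10^16 / 1.019×10^18 = 0.0165 → 1.65 %.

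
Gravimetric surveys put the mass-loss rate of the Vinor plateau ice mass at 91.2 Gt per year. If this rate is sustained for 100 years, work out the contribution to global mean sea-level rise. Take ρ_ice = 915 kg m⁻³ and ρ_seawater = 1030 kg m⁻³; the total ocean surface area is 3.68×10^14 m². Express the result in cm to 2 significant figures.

Total mass lost = 91.2 Gt/yr × 100 yr = 9120 Gt = 9.120×10^15 kg.
ρ_w = 1030 kg m⁻³, so water volume = 9.120×10^15 / 1030 = 8.854×10^12 m³.
Δh = 8.854×10^12 / 3.68×10^14 = 0.0241 m = 2.4 cm.

≈ 2.4 cm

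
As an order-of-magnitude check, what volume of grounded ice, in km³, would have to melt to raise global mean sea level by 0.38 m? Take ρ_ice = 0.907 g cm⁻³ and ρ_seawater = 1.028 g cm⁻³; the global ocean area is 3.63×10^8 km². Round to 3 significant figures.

≈ 1.56×10^5 km³

Required water volume = Δh × A = 0.38 m × 3.63×10^14 m² = 1.379×10^14 m³ = 1.379×10^5 km³.
Ice volume = water volume × ρ_w/ρ_ice = 1.379×10^5 × 1028/907 = 1.56×10^5 km³.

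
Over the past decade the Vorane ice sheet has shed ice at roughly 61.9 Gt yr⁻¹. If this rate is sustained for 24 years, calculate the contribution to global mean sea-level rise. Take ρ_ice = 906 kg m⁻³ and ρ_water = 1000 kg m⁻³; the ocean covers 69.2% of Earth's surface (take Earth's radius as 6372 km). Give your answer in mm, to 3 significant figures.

Total mass lost = 61.9 Gt/yr × 24 yr = 1486 Gt = 1.486×10^15 kg.
ρ_w = 1000 kg m⁻³, so water volume = 1.486×10^15 / 1000 = 1.486×10^12 m³.
Δh = 1.486×10^12 / 3.53×10^14 = 4.21×10^-3 m = 4.21 mm.

≈ 4.21 mm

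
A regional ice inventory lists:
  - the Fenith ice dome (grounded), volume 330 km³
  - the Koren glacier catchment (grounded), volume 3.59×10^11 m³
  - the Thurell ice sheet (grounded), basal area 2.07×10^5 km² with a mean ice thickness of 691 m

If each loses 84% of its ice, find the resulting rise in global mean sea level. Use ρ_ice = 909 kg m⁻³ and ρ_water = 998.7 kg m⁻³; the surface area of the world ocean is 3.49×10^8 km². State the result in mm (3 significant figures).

Fenith: 0.84 × 330 km³ × (909/998.7) = 252.3 km³ of water.
Koren: 0.84 × 3.59×10^11 m³ × (909/998.7) = 2.745×10^11 m³ of water.
Thurell: ice volume = 2.07×10^5 km² × 691 m = 1.430×10^5 km³; 0.84 × 1.430×10^5 × (909/998.7) = 1.094×10^5 km³ of water.
Total added water ≈ 1.099×10^14 m³ over 3.49×10^14 m² → Δh = 0.315 m = 315 mm.

≈ 315 mm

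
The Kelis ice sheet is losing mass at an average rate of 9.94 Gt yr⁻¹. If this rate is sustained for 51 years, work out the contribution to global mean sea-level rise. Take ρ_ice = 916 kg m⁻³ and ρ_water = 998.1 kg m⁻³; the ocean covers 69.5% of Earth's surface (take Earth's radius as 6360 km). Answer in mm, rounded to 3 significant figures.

Total mass lost = 9.94 Gt/yr × 51 yr = 506.9 Gt = 5.069×10^14 kg.
ρ_w = 998.1 kg m⁻³, so water volume = 5.069×10^14 / 998.1 = 5.079×10^11 m³.
Δh = 5.079×10^11 / 3.53×10^14 = 1.44×10^-3 m = 1.44 mm.

≈ 1.44 mm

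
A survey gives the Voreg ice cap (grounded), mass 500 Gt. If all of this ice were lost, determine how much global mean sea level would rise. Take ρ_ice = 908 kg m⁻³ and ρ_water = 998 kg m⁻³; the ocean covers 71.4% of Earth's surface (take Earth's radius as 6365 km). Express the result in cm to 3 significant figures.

≈ 0.138 cm

Voreg: 500 Gt = 5.000×10^14 kg; dividing by ρ_w = 998 kg m⁻³ gives 5.010×10^11 m³ of water.
Spread over 3.64×10^14 m² of ocean, Δh = 5.010×10^11 / 3.64×10^14 = 1.38×10^-3 m = 0.138 cm.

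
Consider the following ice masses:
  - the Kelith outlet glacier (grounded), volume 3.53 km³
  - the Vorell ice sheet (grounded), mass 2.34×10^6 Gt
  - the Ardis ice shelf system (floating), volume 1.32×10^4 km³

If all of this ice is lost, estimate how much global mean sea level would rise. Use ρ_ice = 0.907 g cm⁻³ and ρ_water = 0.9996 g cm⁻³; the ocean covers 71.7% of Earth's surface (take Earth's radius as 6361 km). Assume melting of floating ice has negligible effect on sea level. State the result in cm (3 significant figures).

≈ 642 cm

Kelith: 3.53 km³ × (907/999.6) = 3.203 km³ of water.
Vorell: 2.34×10^6 Gt = 2.340×10^18 kg; dividing by ρ_w = 0.9996 g cm⁻³ = 999.6 kg m⁻³ gives 2.341×10^15 m³ of water.
The Ardis ice shelf system is floating and already displaces its own weight of water, so its melt adds essentially nothing to sea level.
Total added water ≈ 2.341×10^15 m³ over 3.65×10^14 m² → Δh = 6.42 m = 642 cm.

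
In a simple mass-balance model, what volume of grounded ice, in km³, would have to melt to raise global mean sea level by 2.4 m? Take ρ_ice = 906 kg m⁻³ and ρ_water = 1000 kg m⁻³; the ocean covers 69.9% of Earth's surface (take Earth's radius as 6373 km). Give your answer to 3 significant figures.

≈ 9.45×10^5 km³

Required water volume = Δh × A = 2.4 m × 3.57×10^14 m² = 8.562×10^14 m³ = 8.562×10^5 km³.
Ice volume = water volume × ρ_w/ρ_ice = 8.562×10^5 × 1000/906 = 9.45×10^5 km³.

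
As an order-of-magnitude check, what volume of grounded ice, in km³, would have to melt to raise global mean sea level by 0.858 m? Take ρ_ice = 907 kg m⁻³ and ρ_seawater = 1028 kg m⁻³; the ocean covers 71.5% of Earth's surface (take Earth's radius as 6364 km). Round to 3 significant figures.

≈ 3.54×10^5 km³

Required water volume = Δh × A = 0.858 m × 3.64×10^14 m² = 3.122×10^14 m³ = 3.122×10^5 km³.
Ice volume = water volume × ρ_w/ρ_ice = 3.122×10^5 × 1028/907 = 3.54×10^5 km³.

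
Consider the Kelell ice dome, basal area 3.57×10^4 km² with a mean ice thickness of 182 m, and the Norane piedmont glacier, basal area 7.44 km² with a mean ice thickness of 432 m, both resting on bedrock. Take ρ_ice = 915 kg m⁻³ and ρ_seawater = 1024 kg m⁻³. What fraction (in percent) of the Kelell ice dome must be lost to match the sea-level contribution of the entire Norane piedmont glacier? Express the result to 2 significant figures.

≈ 0.049 %

Equal sea-level rise means equal mass of meltwater, i.e. equal mass of ice lost.
Ice mass of Norane: 2.941×10^12 kg; ice mass of Kelell: 5.945×10^15 kg.
Fraction required = 2.941×10^12 / 5.945×10^15 = 4.95×10^-4 → 0.049 %.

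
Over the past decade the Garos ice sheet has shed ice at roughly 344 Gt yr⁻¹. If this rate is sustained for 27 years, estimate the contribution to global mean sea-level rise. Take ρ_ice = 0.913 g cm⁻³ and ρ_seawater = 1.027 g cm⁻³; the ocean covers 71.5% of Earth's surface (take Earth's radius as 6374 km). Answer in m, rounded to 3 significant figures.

Total mass lost = 344 Gt/yr × 27 yr = 9288 Gt = 9.288×10^15 kg.
ρ_w = 1.027 g cm⁻³ = 1027 kg m⁻³, so water volume = 9.288×10^15 / 1027 = 9.044×10^12 m³.
Δh = 9.044×10^12 / 3.65×10^14 = 0.0248 m.

≈ 0.0248 m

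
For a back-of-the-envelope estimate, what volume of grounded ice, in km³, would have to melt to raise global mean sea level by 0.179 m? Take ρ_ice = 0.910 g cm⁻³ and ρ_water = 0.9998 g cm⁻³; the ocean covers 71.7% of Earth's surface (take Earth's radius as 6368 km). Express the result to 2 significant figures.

Required water volume = Δh × A = 0.179 m × 3.65×10^14 m² = 6.540×10^13 m³ = 6.540×10^4 km³.
Ice volume = water volume × ρ_w/ρ_ice = 6.540×10^4 × 999.8/910 = 7.2×10^4 km³.

≈ 7.2×10^4 km³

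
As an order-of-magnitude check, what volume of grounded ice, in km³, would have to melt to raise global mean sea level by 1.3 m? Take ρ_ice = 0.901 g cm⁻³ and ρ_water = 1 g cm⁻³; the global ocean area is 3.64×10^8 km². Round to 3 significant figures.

≈ 5.25×10^5 km³

Required water volume = Δh × A = 1.3 m × 3.64×10^14 m² = 4.732×10^14 m³ = 4.732×10^5 km³.
Ice volume = water volume × ρ_w/ρ_ice = 4.732×10^5 × 1000/901 = 5.25×10^5 km³.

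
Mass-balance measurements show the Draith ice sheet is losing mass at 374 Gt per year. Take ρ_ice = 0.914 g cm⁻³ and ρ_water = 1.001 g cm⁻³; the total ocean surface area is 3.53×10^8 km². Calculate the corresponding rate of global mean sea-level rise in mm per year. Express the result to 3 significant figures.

≈ 1.06 mm/yr

ρ_w = 1.001 g cm⁻³ = 1001 kg m⁻³. Annual water volume added = 374 Gt / ρ_w = 3.740×10^14 kg / 1001 kg m⁻³ = 3.736×10^11 m³.
Δh per year = 3.736×10^11 / 3.53×10^14 = 1.06×10^-3 m = 1.06 mm.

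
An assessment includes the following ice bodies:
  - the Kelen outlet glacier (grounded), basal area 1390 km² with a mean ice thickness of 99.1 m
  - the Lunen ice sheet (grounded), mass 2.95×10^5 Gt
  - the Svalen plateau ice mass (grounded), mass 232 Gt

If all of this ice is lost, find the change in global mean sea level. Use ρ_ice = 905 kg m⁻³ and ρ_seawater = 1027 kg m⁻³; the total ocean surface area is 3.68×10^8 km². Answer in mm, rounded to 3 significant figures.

Kelen: ice volume = 1390 km² × 99.1 m = 137.7 km³; 137.7 × (905/1027) = 121.4 km³ of water.
Lunen: 2.95×10^5 Gt = 2.950×10^17 kg; dividing by ρ_w = 1027 kg m⁻³ gives 2.872×10^14 m³ of water.
Svalen: 232 Gt = 2.320×10^14 kg; dividing by ρ_w = 1027 kg m⁻³ gives 2.259×10^11 m³ of water.
Total added water ≈ 2.876×10^14 m³ over 3.68×10^14 m² → Δh = 0.781 m = 781 mm.

≈ 781 mm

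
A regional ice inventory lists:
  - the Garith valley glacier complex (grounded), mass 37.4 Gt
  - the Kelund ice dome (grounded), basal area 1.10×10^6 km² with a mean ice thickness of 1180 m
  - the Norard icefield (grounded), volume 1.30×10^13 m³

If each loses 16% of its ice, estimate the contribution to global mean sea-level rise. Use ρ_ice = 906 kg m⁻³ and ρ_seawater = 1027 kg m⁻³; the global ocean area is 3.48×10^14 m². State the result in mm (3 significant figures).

≈ 532 mm

Garith: 0.16 × 37.4 Gt = 5.984×10^12 kg; dividing by ρ_w = 1027 kg m⁻³ gives 5.827×10^9 m³ of water.
Kelund: ice volume = 1.10×10^6 km² × 1180 m = 1.298×10^6 km³; 0.16 × 1.298×10^6 × (906/1027) = 1.832×10^5 km³ of water.
Norard: 0.16 × 1.30×10^13 m³ × (906/1027) = 1.835×10^12 m³ of water.
Total added water ≈ 1.851×10^14 m³ over 3.48×10^14 m² → Δh = 0.532 m = 532 mm.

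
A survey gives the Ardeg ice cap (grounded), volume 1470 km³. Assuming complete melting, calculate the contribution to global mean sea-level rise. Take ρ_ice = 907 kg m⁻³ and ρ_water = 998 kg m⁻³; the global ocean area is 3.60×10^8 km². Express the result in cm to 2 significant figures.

≈ 0.37 cm

Ardeg: 1470 km³ × (907/998) = 1336 km³ of water.
Spread over 3.60×10^14 m² of ocean, Δh = 1.336×10^12 / 3.60×10^14 = 3.71×10^-3 m = 0.37 cm.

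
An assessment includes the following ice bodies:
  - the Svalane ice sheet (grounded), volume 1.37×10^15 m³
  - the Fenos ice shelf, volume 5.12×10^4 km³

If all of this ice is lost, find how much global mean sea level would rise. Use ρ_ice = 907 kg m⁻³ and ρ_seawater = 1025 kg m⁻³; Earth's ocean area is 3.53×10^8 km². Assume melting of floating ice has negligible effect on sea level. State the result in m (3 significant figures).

≈ 3.43 m

Svalane: 1.37×10^15 m³ × (907/1025) = 1.212×10^15 m³ of water.
The Fenos ice shelf is floating and already displaces its own weight of water, so its melt adds essentially nothing to sea level.
Total added water ≈ 1.212×10^15 m³ over 3.53×10^14 m² → Δh = 3.43 m.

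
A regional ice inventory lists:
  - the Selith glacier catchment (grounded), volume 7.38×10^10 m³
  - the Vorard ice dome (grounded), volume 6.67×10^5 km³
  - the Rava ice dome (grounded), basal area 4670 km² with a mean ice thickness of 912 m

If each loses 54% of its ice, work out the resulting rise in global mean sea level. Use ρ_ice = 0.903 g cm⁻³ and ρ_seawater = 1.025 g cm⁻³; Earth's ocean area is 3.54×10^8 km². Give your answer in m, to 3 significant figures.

Selith: 0.54 × 7.38×10^10 m³ × (903/1025) = 3.511×10^10 m³ of water.
Vorard: 0.54 × 6.67×10^5 km³ × (903/1025) = 3.173×10^5 km³ of water.
Rava: ice volume = 4670 km² × 912 m = 4259 km³; 0.54 × 4259 × (903/1025) = 2026 km³ of water.
Total added water ≈ 3.194×10^14 m³ over 3.54×10^14 m² → Δh = 0.902 m.

≈ 0.902 m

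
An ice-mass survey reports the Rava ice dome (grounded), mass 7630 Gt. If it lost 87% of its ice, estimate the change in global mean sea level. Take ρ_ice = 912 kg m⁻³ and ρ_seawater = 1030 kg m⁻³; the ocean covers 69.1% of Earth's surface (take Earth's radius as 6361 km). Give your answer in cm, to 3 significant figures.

≈ 1.83 cm

Rava: 0.87 × 7630 Gt = 6.638×10^15 kg; dividing by ρ_w = 1030 kg m⁻³ gives 6.445×10^12 m³ of water.
Spread over 3.51×10^14 m² of ocean, Δh = 6.445×10^12 / 3.51×10^14 = 0.0183 m = 1.83 cm.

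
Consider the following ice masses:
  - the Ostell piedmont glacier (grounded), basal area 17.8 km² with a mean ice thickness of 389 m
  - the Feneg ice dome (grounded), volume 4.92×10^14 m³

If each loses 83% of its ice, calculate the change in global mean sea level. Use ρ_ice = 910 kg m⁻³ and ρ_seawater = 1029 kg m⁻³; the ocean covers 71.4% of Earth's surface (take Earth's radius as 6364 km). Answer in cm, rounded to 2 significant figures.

Ostell: ice volume = 17.8 km² × 389 m = 6.924 km³; 0.83 × 6.924 × (910/1029) = 5.082 km³ of water.
Feneg: 0.83 × 4.92×10^14 m³ × (910/1029) = 3.611×10^14 m³ of water.
Total added water ≈ 3.611×10^14 m³ over 3.63×10^14 m² → Δh = 0.994 m = 99 cm.

≈ 99 cm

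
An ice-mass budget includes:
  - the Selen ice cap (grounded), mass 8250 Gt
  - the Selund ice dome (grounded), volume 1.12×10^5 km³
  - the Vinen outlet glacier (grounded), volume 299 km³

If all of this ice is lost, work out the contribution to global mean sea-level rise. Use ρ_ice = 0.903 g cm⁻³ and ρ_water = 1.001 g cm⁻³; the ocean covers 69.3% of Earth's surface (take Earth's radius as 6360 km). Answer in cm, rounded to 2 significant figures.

≈ 31 cm

Selen: 8250 Gt = 8.250×10^15 kg; dividing by ρ_w = 1.001 g cm⁻³ = 1001 kg m⁻³ gives 8.242×10^12 m³ of water.
Selund: 1.12×10^5 km³ × (903/1001) = 1.010×10^5 km³ of water.
Vinen: 299 km³ × (903/1001) = 269.7 km³ of water.
Total added water ≈ 1.095×10^14 m³ over 3.52×10^14 m² → Δh = 0.311 m = 31 cm.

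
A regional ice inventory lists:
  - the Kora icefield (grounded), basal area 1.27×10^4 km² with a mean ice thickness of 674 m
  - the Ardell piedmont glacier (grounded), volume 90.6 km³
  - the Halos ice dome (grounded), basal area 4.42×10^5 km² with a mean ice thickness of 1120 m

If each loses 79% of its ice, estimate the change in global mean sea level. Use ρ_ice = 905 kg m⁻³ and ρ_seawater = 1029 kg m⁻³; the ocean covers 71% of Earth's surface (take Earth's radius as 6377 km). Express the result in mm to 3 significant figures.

≈ 965 mm

Kora: ice volume = 1.27×10^4 km² × 674 m = 8560 km³; 0.79 × 8560 × (905/1029) = 5947 km³ of water.
Ardell: 0.79 × 90.6 km³ × (905/1029) = 62.95 km³ of water.
Halos: ice volume = 4.42×10^5 km² × 1120 m = 4.950×10^5 km³; 0.79 × 4.950×10^5 × (905/1029) = 3.440×10^5 km³ of water.
Total added water ≈ 3.500×10^14 m³ over 3.63×10^14 m² → Δh = 0.965 m = 965 mm.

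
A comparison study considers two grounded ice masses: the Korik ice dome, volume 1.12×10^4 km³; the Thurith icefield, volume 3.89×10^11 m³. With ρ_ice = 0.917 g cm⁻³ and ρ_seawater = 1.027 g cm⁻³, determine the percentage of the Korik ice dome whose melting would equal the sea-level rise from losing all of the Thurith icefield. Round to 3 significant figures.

Equal sea-level rise means equal mass of meltwater, i.e. equal mass of ice lost.
Ice mass of Thurith: 3.567×10^14 kg; ice mass of Korik: 1.027×10^16 kg.
Fraction required = 3.567×10^14 / 1.027×10^16 = 0.0347 → 3.47 %.

≈ 3.47 %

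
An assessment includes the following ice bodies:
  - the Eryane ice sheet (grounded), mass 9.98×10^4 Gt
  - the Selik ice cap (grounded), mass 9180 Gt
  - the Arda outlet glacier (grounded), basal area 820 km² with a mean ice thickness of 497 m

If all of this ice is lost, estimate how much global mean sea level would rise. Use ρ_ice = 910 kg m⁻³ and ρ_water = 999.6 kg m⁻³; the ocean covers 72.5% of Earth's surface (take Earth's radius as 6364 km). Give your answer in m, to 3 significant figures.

Eryane: 9.98×10^4 Gt = 9.980×10^16 kg; dividing by ρ_w = 999.6 kg m⁻³ gives 9.984×10^13 m³ of water.
Selik: 9180 Gt = 9.180×10^15 kg; dividing by ρ_w = 999.6 kg m⁻³ gives 9.184×10^12 m³ of water.
Arda: ice volume = 820 km² × 497 m = 407.5 km³; 407.5 × (910/999.6) = 371.0 km³ of water.
Total added water ≈ 1.094×10^14 m³ over 3.69×10^14 m² → Δh = 0.296 m.

≈ 0.296 m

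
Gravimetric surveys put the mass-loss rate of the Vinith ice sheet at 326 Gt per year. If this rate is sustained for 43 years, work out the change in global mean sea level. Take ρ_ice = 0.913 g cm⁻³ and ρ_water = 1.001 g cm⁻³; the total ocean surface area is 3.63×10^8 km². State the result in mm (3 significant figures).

Total mass lost = 326 Gt/yr × 43 yr = 1.402×10^4 Gt = 1.402×10^16 kg.
ρ_w = 1.001 g cm⁻³ = 1001 kg m⁻³, so water volume = 1.402×10^16 / 1001 = 1.400×10^13 m³.
Δh = 1.400×10^13 / 3.63×10^14 = 0.0386 m = 38.6 mm.

≈ 38.6 mm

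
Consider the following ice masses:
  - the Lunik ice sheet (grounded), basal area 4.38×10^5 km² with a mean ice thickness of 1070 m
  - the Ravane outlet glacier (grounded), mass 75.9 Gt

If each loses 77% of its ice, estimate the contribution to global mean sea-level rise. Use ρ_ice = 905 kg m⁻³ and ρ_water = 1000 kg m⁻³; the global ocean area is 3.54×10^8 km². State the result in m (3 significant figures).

Lunik: ice volume = 4.38×10^5 km² × 1070 m = 4.687×10^5 km³; 0.77 × 4.687×10^5 × (905/1000) = 3.266×10^5 km³ of water.
Ravane: 0.77 × 75.9 Gt = 5.844×10^13 kg; dividing by ρ_w = 1000 kg m⁻³ gives 5.844×10^10 m³ of water.
Total added water ≈ 3.266×10^14 m³ over 3.54×10^14 m² → Δh = 0.923 m.

≈ 0.923 m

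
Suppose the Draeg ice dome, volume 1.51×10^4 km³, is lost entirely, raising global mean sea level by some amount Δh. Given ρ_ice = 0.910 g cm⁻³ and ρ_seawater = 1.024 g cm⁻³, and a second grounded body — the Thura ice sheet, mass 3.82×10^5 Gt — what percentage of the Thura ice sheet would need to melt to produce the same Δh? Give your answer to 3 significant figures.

≈ 3.60 %

Equal sea-level rise means equal mass of meltwater, i.e. equal mass of ice lost.
Ice mass of Draeg: 1.374×10^16 kg; ice mass of Thura: 3.820×10^17 kg.
Fraction required = 1.374×10^16 / 3.820×10^17 = 0.0360 → 3.60 %.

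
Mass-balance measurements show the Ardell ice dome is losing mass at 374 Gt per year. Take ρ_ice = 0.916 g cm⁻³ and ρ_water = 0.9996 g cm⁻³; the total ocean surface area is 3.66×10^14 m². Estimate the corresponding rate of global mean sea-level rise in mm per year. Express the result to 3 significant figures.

≈ 1.02 mm/yr

ρ_w = 0.9996 g cm⁻³ = 999.6 kg m⁻³. Annual water volume added = 374 Gt / ρ_w = 3.740×10^14 kg / 999.6 kg m⁻³ = 3.741×10^11 m³.
Δh per year = 3.741×10^11 / 3.66×10^14 = 1.02×10^-3 m = 1.02 mm.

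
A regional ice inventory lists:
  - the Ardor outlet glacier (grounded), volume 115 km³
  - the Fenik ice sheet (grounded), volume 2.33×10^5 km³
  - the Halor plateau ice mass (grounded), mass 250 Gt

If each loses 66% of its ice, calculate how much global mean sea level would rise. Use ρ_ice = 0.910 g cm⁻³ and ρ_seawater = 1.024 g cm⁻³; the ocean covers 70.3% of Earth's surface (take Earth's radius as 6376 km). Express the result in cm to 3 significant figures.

≈ 38.1 cm

Ardor: 0.66 × 115 km³ × (910/1024) = 67.45 km³ of water.
Fenik: 0.66 × 2.33×10^5 km³ × (910/1024) = 1.367×10^5 km³ of water.
Halor: 0.66 × 250 Gt = 1.650×10^14 kg; dividing by ρ_w = 1.024 g cm⁻³ = 1024 kg m⁻³ gives 1.611×10^11 m³ of water.
Total added water ≈ 1.369×10^14 m³ over 3.59×10^14 m² → Δh = 0.381 m = 38.1 cm.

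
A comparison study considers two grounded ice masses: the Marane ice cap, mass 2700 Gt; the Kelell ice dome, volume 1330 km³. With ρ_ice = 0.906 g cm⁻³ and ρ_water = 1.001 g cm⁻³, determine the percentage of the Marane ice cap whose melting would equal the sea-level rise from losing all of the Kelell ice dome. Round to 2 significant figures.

≈ 45 %

Equal sea-level rise means equal mass of meltwater, i.e. equal mass of ice lost.
Ice mass of Kelell: 1.205×10^15 kg; ice mass of Marane: 2.700×10^15 kg.
Fraction required = 1.205×10^15 / 2.700×10^15 = 0.446 → 45 %.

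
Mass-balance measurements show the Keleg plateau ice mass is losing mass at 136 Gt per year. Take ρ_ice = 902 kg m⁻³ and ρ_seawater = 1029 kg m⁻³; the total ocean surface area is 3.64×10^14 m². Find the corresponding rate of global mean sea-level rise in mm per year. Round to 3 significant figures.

≈ 0.363 mm/yr

ρ_w = 1029 kg m⁻³. Annual water volume added = 136 Gt / ρ_w = 1.360×10^14 kg / 1029 kg m⁻³ = 1.322×10^11 m³.
Δh per year = 1.322×10^11 / 3.64×10^14 = 3.63×10^-4 m = 0.363 mm.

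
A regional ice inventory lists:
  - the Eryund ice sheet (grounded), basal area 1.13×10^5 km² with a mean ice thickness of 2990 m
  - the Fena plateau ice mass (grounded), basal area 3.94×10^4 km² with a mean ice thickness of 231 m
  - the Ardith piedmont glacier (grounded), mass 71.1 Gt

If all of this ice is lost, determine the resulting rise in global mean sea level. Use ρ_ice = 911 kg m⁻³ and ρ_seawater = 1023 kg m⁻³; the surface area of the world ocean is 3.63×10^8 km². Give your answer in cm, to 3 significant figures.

≈ 85.1 cm

Eryund: ice volume = 1.13×10^5 km² × 2990 m = 3.379×10^5 km³; 3.379×10^5 × (911/1023) = 3.009×10^5 km³ of water.
Fena: ice volume = 3.94×10^4 km² × 231 m = 9101 km³; 9101 × (911/1023) = 8105 km³ of water.
Ardith: 71.1 Gt = 7.110×10^13 kg; dividing by ρ_w = 1023 kg m⁻³ gives 6.950×10^10 m³ of water.
Total added water ≈ 3.091×10^14 m³ over 3.63×10^14 m² → Δh = 0.851 m = 85.1 cm.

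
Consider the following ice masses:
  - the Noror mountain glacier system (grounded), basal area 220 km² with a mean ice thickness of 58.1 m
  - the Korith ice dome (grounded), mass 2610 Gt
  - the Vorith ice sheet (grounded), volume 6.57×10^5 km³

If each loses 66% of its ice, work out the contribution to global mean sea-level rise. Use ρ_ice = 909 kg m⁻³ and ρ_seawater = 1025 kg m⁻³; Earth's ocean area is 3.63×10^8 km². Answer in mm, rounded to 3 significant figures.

Noror: ice volume = 220 km² × 58.1 m = 12.78 km³; 0.66 × 12.78 × (909/1025) = 7.481 km³ of water.
Korith: 0.66 × 2610 Gt = 1.723×10^15 kg; dividing by ρ_w = 1025 kg m⁻³ gives 1.681×10^12 m³ of water.
Vorith: 0.66 × 6.57×10^5 km³ × (909/1025) = 3.845×10^5 km³ of water.
Total added water ≈ 3.862×10^14 m³ over 3.63×10^14 m² → Δh = 1.06 m = 1060 mm.

≈ 1060 mm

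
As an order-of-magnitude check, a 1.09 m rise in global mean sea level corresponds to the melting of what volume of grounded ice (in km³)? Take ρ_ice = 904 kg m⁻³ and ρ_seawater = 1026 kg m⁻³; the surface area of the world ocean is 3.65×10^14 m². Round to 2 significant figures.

Required water volume = Δh × A = 1.09 m × 3.65×10^14 m² = 3.978×10^14 m³ = 3.978×10^5 km³.
Ice volume = water volume × ρ_w/ρ_ice = 3.978×10^5 × 1026/904 = 4.5×10^5 km³.

≈ 4.5×10^5 km³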